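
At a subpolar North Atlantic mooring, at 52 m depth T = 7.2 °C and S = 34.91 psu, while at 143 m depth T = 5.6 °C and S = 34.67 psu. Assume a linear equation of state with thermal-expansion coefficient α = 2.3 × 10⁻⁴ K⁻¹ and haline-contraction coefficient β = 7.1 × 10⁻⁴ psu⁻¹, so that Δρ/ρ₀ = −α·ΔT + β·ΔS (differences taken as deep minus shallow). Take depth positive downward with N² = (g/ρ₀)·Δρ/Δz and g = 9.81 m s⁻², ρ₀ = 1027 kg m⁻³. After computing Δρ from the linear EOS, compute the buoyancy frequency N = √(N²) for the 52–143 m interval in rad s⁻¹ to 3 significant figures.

ΔT = -1.6 K, ΔS = -0.24 psu (deep − shallow).
Δρ/ρ₀ = −αΔT + βΔS = 3.68 × 10⁻⁴ − 1.704 × 10⁻⁴ = 1.976 × 10⁻⁴, so Δρ ≈ 0.2029 kg m⁻³.
N² = (g/ρ₀)·Δρ/Δz = g·(Δρ/ρ₀)/Δz = 9.81 × 1.976 × 10⁻⁴ / 91 = 2.1302 × 10⁻⁵ s⁻².
N = √(2.1302 × 10⁻⁵) = 4.6154 × 10⁻³ rad s⁻¹ ≈ 4.62 × 10⁻³ rad s⁻¹.

4.62 × 10⁻³ rad s⁻¹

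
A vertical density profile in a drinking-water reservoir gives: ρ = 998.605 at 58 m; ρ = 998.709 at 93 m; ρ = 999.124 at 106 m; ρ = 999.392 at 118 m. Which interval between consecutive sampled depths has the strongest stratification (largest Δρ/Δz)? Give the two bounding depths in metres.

93–106 m

Compute the density gradient over each adjacent pair:
  58–93 m: Δρ/Δz = 0.104/35 = 3.0 × 10⁻³ kg m⁻⁴
  93–106 m: Δρ/Δz = 0.415/13 = 0.032 kg m⁻⁴
  106–118 m: Δρ/Δz = 0.268/12 = 0.022 kg m⁻⁴
The largest gradient is in the 93–106 m interval — the pycnocline.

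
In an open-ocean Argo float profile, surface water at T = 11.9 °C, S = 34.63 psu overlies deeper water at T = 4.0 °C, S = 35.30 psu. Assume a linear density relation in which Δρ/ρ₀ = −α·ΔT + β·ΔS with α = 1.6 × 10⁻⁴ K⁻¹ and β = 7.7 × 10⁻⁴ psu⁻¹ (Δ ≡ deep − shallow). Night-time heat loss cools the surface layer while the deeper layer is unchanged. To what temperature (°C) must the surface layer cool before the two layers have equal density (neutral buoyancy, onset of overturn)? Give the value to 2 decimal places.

Neutral buoyancy requires Δρ = 0, i.e. −α(T_deep − T_surf′) + β(S_deep − S_surf) = 0.
T_surf′ = T_deep − (β/α)·ΔS = 4.0 − (7.7 × 10⁻⁴/1.6 × 10⁻⁴)·(+0.67) = 0.7756 °C.
Cooling required: 11.9 − (0.7756) = 11.1244 °C.

0.78 °C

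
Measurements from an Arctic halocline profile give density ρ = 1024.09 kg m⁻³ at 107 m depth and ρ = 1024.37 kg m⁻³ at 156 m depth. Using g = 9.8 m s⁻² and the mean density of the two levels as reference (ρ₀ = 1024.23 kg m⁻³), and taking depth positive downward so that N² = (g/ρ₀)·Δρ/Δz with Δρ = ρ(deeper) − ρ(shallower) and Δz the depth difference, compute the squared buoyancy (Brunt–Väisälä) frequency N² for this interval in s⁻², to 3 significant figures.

Δρ = 1024.37 − 1024.09 = 0.28 kg m⁻³ over Δz = 156 − 107 = 49 m.
N² = (9.8/1024.23) × (0.28/49) = 5.4675 × 10⁻⁵ s⁻² ≈ 5.47 × 10⁻⁵ s⁻².
N² > 0, so the interval is statically stable.

5.47 × 10⁻⁵ s⁻²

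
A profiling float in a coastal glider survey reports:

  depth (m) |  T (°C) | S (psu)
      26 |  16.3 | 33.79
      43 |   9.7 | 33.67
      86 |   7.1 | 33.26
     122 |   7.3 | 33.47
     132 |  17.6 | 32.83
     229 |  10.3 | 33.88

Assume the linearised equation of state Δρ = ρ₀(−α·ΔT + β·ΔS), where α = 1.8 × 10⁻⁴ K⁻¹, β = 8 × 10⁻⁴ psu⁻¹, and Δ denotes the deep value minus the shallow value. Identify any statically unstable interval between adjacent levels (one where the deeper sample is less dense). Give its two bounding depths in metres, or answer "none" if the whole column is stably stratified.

122–132 m

Evaluate Δρ/ρ₀ = −αΔT + βΔS across each adjacent pair:
  26–43 m: −αΔT+βΔS = −(1.8 × 10⁻⁴)(-6.6)+(8 × 10⁻⁴)(-0.12) = 1.1 × 10⁻³ → stable
  43–86 m: −αΔT+βΔS = −(1.8 × 10⁻⁴)(-2.6)+(8 × 10⁻⁴)(-0.41) = 1.4 × 10⁻⁴ → stable
  86–122 m: −αΔT+βΔS = −(1.8 × 10⁻⁴)(+0.2)+(8 × 10⁻⁴)(+0.21) = 1.3 × 10⁻⁴ → stable
  122–132 m: −αΔT+βΔS = −(1.8 × 10⁻⁴)(+10.3)+(8 × 10⁻⁴)(-0.64) = -2.4 × 10⁻³ → UNSTABLE
  132–229 m: −αΔT+βΔS = −(1.8 × 10⁻⁴)(-7.3)+(8 × 10⁻⁴)(+1.05) = 2.2 × 10⁻³ → stable
The 122–132 m interval has Δρ < 0: lighter water underlies denser water.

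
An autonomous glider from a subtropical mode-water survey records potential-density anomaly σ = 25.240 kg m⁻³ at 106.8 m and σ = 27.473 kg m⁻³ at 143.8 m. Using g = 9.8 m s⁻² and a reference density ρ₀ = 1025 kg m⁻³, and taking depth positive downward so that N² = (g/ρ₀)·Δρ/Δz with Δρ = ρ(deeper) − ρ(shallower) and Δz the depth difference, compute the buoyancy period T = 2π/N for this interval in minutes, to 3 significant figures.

Δρ = 1027.473 − 1025.240 = 2.233 kg m⁻³ over Δz = 143.8 − 106.8 = 37 m.
N² = (9.8/1025) × (2.233/37) = 5.7702 × 10⁻⁴ s⁻².
N = √(5.7702 × 10⁻⁴) = 0.024021 rad s⁻¹, so T = 2π/N = 261.57 s = 4.3595 min ≈ 4.36 min.
A positive N² confirms static stability across the interval.

4.36 min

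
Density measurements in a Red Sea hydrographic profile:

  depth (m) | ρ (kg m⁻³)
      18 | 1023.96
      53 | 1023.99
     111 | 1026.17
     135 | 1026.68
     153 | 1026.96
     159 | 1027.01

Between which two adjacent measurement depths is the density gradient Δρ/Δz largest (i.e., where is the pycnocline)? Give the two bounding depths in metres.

Compute the density gradient over each adjacent pair:
  18–53 m: Δρ/Δz = 0.03/35 = 8.6 × 10⁻⁴ kg m⁻⁴
  53–111 m: Δρ/Δz = 2.18/58 = 0.038 kg m⁻⁴
  111–135 m: Δρ/Δz = 0.51/24 = 0.021 kg m⁻⁴
  135–153 m: Δρ/Δz = 0.28/18 = 0.016 kg m⁻⁴
  153–159 m: Δρ/Δz = 0.05/6 = 8.3 × 10⁻³ kg m⁻⁴
The largest gradient is in the 53–111 m interval — the pycnocline.

53–111 m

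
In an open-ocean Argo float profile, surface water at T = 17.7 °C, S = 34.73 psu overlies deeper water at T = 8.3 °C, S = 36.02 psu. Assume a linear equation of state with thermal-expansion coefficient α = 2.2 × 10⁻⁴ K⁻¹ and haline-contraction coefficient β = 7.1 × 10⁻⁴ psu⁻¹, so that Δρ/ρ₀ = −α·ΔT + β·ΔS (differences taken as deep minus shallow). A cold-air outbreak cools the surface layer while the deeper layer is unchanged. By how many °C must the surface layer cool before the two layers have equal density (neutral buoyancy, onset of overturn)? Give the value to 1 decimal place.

Neutral buoyancy requires Δρ = 0, i.e. −α(T_deep − T_surf′) + β(S_deep − S_surf) = 0.
T_surf′ = T_deep − (β/α)·ΔS = 8.3 − (7.1 × 10⁻⁴/2.2 × 10⁻⁴)·(+1.29) = 4.137 °C.
Cooling required: 17.7 − (4.137) = 13.563 °C.

13.6 °C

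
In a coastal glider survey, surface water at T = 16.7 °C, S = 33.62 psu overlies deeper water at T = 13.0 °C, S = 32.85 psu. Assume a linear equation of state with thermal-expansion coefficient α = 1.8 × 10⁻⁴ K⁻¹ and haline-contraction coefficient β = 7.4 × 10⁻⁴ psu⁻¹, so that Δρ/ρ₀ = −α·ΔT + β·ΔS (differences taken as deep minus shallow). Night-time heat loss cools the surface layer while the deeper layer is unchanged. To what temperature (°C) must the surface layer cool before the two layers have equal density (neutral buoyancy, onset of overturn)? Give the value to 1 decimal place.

Neutral buoyancy requires Δρ = 0, i.e. −α(T_deep − T_surf′) + β(S_deep − S_surf) = 0.
T_surf′ = T_deep − (β/α)·ΔS = 13.0 − (7.4 × 10⁻⁴/1.8 × 10⁻⁴)·(-0.77) = 16.166 °C.
Cooling required: 16.7 − (16.166) = 0.534 °C.

16.2 °C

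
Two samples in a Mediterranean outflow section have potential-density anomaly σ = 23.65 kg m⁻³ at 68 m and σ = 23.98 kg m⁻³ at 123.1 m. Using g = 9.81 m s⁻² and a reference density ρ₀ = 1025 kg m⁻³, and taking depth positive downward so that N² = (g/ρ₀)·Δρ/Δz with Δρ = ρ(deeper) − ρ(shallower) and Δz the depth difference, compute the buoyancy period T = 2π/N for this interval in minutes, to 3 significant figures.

13.8 min

Δρ = 1023.98 − 1023.65 = 0.33 kg m⁻³ over Δz = 123.1 − 68 = 55.1 m.
N² = (9.81/1025) × (0.33/55.1) = 5.7320 × 10⁻⁵ s⁻².
N = √(5.7320 × 10⁻⁵) = 7.5710 × 10⁻³ rad s⁻¹, so T = 2π/N = 829.90 s = 13.832 min ≈ 13.8 min.
Since Δρ > 0 the layer is stably stratified.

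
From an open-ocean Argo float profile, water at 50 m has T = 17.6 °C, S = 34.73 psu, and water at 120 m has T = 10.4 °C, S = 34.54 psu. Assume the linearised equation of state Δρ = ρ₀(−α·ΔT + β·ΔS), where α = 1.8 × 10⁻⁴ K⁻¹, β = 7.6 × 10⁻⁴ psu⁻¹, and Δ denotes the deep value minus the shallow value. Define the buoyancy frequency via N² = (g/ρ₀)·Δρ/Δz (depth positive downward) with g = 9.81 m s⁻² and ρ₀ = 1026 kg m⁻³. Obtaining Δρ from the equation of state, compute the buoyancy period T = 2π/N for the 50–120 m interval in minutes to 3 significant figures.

ΔT = -7.2 K, ΔS = -0.19 psu (deep − shallow).
Δρ/ρ₀ = −αΔT + βΔS = 1.296 × 10⁻³ − 1.444 × 10⁻⁴ = 1.1516 × 10⁻³, so Δρ ≈ 1.182 kg m⁻³.
N² = (g/ρ₀)·Δρ/Δz = g·(Δρ/ρ₀)/Δz = 9.81 × 1.1516 × 10⁻³ / 70 = 1.6139 × 10⁻⁴ s⁻².
N = √(1.6139 × 10⁻⁴) = 0.012704 rad s⁻¹ → T = 2π/N = 494.58 s = 8.2430 min ≈ 8.24 min.

8.24 min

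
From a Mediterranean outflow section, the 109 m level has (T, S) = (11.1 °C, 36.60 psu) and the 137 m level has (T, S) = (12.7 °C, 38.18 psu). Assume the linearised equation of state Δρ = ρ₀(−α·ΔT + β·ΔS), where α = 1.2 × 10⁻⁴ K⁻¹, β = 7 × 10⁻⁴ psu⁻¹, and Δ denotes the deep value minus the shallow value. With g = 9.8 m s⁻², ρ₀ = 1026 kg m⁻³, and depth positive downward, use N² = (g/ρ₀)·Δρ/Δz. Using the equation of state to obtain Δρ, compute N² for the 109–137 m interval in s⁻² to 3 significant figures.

3.20 × 10⁻⁴ s⁻²

ΔT = +1.6 K, ΔS = +1.58 psu (deep − shallow).
Δρ/ρ₀ = −αΔT + βΔS = -1.92 × 10⁻⁴ + 1.106 × 10⁻³ = 9.14 × 10⁻⁴, so Δρ ≈ 0.9378 kg m⁻³.
N² = (g/ρ₀)·Δρ/Δz = g·(Δρ/ρ₀)/Δz = 9.8 × 9.14 × 10⁻⁴ / 28 = 3.1990 × 10⁻⁴ s⁻² ≈ 3.20 × 10⁻⁴ s⁻².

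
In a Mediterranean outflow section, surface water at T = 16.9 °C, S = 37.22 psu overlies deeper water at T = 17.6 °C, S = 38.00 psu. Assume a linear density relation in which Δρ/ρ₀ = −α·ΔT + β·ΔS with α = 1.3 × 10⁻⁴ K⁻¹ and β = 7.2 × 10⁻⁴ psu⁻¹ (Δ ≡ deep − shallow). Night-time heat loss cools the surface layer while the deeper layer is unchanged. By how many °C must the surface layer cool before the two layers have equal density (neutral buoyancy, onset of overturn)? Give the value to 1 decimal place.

Neutral buoyancy requires Δρ = 0, i.e. −α(T_deep − T_surf′) + β(S_deep − S_surf) = 0.
T_surf′ = T_deep − (β/α)·ΔS = 17.6 − (7.2 × 10⁻⁴/1.3 × 10⁻⁴)·(+0.78) = 13.280 °C.
Cooling required: 16.9 − (13.280) = 3.620 °C.

3.6 °C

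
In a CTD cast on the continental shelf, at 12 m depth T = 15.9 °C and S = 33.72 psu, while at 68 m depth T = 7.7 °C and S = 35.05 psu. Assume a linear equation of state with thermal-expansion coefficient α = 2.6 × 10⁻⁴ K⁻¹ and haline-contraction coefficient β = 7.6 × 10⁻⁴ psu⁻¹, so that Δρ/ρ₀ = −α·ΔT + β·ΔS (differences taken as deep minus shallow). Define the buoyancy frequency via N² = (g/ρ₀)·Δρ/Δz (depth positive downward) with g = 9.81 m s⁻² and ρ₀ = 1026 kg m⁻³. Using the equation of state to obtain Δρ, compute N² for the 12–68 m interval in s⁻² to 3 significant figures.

ΔT = -8.2 K, ΔS = +1.33 psu (deep − shallow).
Δρ/ρ₀ = −αΔT + βΔS = 2.132 × 10⁻³ + 1.0108 × 10⁻³ = 3.1428 × 10⁻³, so Δρ ≈ 3.225 kg m⁻³.
N² = (g/ρ₀)·Δρ/Δz = g·(Δρ/ρ₀)/Δz = 9.81 × 3.1428 × 10⁻³ / 56 = 5.5055 × 10⁻⁴ s⁻² ≈ 5.51 × 10⁻⁴ s⁻².

5.51 × 10⁻⁴ s⁻²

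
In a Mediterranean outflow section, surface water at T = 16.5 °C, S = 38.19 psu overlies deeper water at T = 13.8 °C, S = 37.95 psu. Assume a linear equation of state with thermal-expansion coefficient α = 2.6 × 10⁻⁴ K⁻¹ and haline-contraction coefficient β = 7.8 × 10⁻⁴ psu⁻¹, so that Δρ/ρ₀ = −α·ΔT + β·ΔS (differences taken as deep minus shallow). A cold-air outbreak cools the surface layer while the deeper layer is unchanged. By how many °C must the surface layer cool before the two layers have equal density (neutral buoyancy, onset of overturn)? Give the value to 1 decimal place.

2.0 °C

Neutral buoyancy requires Δρ = 0, i.e. −α(T_deep − T_surf′) + β(S_deep − S_surf) = 0.
T_surf′ = T_deep − (β/α)·ΔS = 13.8 − (7.8 × 10⁻⁴/2.6 × 10⁻⁴)·(-0.24) = 14.520 °C.
Cooling required: 16.5 − (14.520) = 1.980 °C.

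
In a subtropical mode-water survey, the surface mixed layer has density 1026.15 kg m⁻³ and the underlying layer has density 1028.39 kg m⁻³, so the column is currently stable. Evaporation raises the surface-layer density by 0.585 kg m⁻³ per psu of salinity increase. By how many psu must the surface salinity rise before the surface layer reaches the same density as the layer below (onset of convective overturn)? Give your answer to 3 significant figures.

3.83 psu

Density deficit of the surface layer: 1028.39 − 1026.15 = 2.24 kg m⁻³.
Required change = 2.24 / 0.585 = 3.83 psu.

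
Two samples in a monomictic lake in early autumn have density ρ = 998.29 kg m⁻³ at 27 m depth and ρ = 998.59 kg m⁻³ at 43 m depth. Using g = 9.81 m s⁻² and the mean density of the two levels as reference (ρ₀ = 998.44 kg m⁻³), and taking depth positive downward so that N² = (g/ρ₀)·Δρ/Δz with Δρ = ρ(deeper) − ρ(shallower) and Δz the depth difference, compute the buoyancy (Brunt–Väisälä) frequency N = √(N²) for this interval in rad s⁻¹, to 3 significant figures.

Δρ = 998.59 − 998.29 = 0.30 kg m⁻³ over Δz = 43 − 27 = 16 m.
N² = (9.81/998.44) × (0.30/16) = 1.8422 × 10⁻⁴ s⁻².
N = √(1.8422 × 10⁻⁴) = 0.013573 rad s⁻¹ ≈ 0.0136 rad s⁻¹.

0.0136 rad s⁻¹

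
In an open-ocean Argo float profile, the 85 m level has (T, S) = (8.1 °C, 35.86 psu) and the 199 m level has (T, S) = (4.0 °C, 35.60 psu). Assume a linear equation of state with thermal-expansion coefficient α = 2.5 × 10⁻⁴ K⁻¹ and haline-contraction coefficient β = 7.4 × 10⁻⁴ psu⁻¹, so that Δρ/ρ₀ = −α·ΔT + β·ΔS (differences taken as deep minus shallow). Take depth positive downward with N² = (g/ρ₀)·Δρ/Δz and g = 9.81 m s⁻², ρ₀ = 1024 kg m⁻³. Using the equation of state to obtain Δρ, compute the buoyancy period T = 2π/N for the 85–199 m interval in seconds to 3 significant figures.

742 s

ΔT = -4.1 K, ΔS = -0.26 psu (deep − shallow).
Δρ/ρ₀ = −αΔT + βΔS = 1.025 × 10⁻³ − 1.924 × 10⁻⁴ = 8.326 × 10⁻⁴, so Δρ ≈ 0.8526 kg m⁻³.
N² = (g/ρ₀)·Δρ/Δz = g·(Δρ/ρ₀)/Δz = 9.81 × 8.326 × 10⁻⁴ / 114 = 7.1647 × 10⁻⁵ s⁻².
N = √(7.1647 × 10⁻⁵) = 8.4645 × 10⁻³ rad s⁻¹ → T = 2π/N = 742.30 s ≈ 742 s.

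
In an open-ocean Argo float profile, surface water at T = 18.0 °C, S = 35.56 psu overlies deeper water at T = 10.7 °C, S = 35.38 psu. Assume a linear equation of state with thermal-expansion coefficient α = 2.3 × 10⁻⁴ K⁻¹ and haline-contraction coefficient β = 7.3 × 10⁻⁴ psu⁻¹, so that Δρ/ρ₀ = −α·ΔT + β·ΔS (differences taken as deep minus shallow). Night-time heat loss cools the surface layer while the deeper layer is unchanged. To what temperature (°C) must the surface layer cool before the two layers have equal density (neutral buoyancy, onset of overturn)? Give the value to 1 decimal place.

Neutral buoyancy requires Δρ = 0, i.e. −α(T_deep − T_surf′) + β(S_deep − S_surf) = 0.
T_surf′ = T_deep − (β/α)·ΔS = 10.7 − (7.3 × 10⁻⁴/2.3 × 10⁻⁴)·(-0.18) = 11.271 °C.
Cooling required: 18.0 − (11.271) = 6.729 °C.

11.3 °C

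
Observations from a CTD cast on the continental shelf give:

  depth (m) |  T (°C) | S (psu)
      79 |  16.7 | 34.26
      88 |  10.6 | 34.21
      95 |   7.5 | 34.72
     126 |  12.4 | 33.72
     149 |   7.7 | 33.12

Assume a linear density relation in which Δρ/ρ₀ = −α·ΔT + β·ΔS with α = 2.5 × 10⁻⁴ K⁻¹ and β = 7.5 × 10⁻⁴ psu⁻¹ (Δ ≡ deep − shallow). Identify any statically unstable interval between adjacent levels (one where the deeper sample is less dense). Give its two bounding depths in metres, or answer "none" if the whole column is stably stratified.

95–126 m

Evaluate Δρ/ρ₀ = −αΔT + βΔS across each adjacent pair:
  79–88 m: −αΔT+βΔS = −(2.5 × 10⁻⁴)(-6.1)+(7.5 × 10⁻⁴)(-0.05) = 1.5 × 10⁻³ → stable
  88–95 m: −αΔT+βΔS = −(2.5 × 10⁻⁴)(-3.1)+(7.5 × 10⁻⁴)(+0.51) = 1.2 × 10⁻³ → stable
  95–126 m: −αΔT+βΔS = −(2.5 × 10⁻⁴)(+4.9)+(7.5 × 10⁻⁴)(-1.00) = -2.0 × 10⁻³ → UNSTABLE
  126–149 m: −αΔT+βΔS = −(2.5 × 10⁻⁴)(-4.7)+(7.5 × 10⁻⁴)(-0.60) = 7.3 × 10⁻⁴ → stable
The 95–126 m interval has Δρ < 0: lighter water underlies denser water.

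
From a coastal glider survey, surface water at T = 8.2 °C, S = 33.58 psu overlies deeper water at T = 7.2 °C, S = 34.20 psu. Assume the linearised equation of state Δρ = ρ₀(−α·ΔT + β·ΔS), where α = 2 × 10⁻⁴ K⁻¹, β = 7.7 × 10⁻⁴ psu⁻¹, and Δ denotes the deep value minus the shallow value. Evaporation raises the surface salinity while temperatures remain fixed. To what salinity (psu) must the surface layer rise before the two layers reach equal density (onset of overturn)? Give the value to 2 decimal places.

34.46 psu

Neutral buoyancy requires −α(T_deep − T_surf) + β(S_deep − S_surf′) = 0.
S_surf′ = S_deep − (α/β)·ΔT = 34.20 − (2 × 10⁻⁴/7.7 × 10⁻⁴)·(-1.0) = 34.4597 psu.
Increase required: 34.4597 − 33.58 = 0.8797 psu.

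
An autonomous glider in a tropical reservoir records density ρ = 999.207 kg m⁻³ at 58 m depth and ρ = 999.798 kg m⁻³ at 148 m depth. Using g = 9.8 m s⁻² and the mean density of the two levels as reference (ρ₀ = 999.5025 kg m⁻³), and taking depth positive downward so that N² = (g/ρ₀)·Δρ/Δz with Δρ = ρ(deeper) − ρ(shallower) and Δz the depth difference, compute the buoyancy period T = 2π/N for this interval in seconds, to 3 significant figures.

783 s

Δρ = 999.798 − 999.207 = 0.591 kg m⁻³ over Δz = 148 − 58 = 90 m.
N² = (9.8/999.5025) × (0.591/90) = 6.4385 × 10⁻⁵ s⁻².
N = √(6.4385 × 10⁻⁵) = 8.0240 × 10⁻³ rad s⁻¹, so T = 2π/N = 783.05 s ≈ 783 s.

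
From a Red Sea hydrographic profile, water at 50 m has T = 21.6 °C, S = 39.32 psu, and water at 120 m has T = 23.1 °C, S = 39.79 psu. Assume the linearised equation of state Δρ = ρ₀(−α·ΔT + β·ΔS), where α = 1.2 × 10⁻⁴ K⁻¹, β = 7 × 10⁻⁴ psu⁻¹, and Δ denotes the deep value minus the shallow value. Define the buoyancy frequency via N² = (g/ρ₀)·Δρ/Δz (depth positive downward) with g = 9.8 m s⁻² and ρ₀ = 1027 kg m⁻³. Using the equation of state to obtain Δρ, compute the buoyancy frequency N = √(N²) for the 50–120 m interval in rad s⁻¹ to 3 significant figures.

4.57 × 10⁻³ rad s⁻¹

ΔT = +1.5 K, ΔS = +0.47 psu (deep − shallow).
Δρ/ρ₀ = −αΔT + βΔS = -1.80 × 10⁻⁴ + 3.29 × 10⁻⁴ = 1.49 × 10⁻⁴, so Δρ ≈ 0.1530 kg m⁻³.
N² = (g/ρ₀)·Δρ/Δz = g·(Δρ/ρ₀)/Δz = 9.8 × 1.49 × 10⁻⁴ / 70 = 2.0860 × 10⁻⁵ s⁻².
N = √(2.0860 × 10⁻⁵) = 4.5673 × 10⁻³ rad s⁻¹ ≈ 4.57 × 10⁻³ rad s⁻¹.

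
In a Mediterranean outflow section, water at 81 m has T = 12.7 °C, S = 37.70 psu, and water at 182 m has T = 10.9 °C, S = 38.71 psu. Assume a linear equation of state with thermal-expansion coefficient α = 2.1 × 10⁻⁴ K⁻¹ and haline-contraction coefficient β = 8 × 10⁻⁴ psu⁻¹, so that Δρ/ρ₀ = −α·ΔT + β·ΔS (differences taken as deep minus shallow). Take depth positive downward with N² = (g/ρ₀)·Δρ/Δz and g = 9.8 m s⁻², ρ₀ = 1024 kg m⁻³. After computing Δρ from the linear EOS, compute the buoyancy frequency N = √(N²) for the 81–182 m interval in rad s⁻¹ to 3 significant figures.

0.0107 rad s⁻¹

ΔT = -1.8 K, ΔS = +1.01 psu (deep − shallow).
Δρ/ρ₀ = −αΔT + βΔS = 3.78 × 10⁻⁴ + 8.08 × 10⁻⁴ = 1.186 × 10⁻³, so Δρ ≈ 1.214 kg m⁻³.
N² = (g/ρ₀)·Δρ/Δz = g·(Δρ/ρ₀)/Δz = 9.8 × 1.186 × 10⁻³ / 101 = 1.1508 × 10⁻⁴ s⁻².
N = √(1.1508 × 10⁻⁴) = 0.010728 rad s⁻¹ ≈ 0.0107 rad s⁻¹.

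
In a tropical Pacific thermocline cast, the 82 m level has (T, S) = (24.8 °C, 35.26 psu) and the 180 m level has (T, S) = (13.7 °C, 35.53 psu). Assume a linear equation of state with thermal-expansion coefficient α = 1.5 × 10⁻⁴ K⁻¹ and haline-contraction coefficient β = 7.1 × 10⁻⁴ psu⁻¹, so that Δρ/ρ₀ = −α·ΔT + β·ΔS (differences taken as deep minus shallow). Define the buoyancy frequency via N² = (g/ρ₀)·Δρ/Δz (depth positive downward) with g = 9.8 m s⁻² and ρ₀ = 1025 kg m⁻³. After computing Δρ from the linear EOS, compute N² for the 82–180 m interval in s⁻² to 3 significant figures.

1.86 × 10⁻⁴ s⁻²

ΔT = -11.1 K, ΔS = +0.27 psu (deep − shallow).
Δρ/ρ₀ = −αΔT + βΔS = 1.665 × 10⁻³ + 1.917 × 10⁻⁴ = 1.8567 × 10⁻³, so Δρ ≈ 1.903 kg m⁻³.
N² = (g/ρ₀)·Δρ/Δz = g·(Δρ/ρ₀)/Δz = 9.8 × 1.8567 × 10⁻³ / 98 = 1.8567 × 10⁻⁴ s⁻² ≈ 1.86 × 10⁻⁴ s⁻².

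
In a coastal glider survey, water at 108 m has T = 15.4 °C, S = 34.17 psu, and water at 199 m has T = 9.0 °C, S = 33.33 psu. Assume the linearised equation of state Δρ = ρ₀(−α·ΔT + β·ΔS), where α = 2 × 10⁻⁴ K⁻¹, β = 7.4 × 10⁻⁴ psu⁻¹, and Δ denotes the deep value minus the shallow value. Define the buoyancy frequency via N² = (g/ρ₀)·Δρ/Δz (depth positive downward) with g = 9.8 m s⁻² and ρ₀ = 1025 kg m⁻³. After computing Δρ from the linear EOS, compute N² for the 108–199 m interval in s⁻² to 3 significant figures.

7.09 × 10⁻⁵ s⁻²

ΔT = -6.4 K, ΔS = -0.84 psu (deep − shallow).
Δρ/ρ₀ = −αΔT + βΔS = 1.28 × 10⁻³ − 6.216 × 10⁻⁴ = 6.584 × 10⁻⁴, so Δρ ≈ 0.6749 kg m⁻³.
N² = (g/ρ₀)·Δρ/Δz = g·(Δρ/ρ₀)/Δz = 9.8 × 6.584 × 10⁻⁴ / 91 = 7.0905 × 10⁻⁵ s⁻² ≈ 7.09 × 10⁻⁵ s⁻².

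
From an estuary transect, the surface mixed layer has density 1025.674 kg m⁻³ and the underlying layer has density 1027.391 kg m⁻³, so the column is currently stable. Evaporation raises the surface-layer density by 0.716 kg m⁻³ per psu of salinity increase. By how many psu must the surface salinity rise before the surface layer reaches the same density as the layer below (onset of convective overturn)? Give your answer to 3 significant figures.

2.40 psu

Density deficit of the surface layer: 1027.391 − 1025.674 = 1.717 kg m⁻³.
Required change = 1.717 / 0.716 = 2.40 psu.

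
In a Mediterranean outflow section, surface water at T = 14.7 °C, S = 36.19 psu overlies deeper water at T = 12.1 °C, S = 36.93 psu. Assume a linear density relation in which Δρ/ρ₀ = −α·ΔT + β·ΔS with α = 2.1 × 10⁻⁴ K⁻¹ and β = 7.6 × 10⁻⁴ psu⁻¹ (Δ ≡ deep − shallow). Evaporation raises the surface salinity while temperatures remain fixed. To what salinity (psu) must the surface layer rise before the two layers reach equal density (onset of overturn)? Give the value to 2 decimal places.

37.65 psu

Neutral buoyancy requires −α(T_deep − T_surf) + β(S_deep − S_surf′) = 0.
S_surf′ = S_deep − (α/β)·ΔT = 36.93 − (2.1 × 10⁻⁴/7.6 × 10⁻⁴)·(-2.6) = 37.6484 psu.
Increase required: 37.6484 − 36.19 = 1.4584 psu.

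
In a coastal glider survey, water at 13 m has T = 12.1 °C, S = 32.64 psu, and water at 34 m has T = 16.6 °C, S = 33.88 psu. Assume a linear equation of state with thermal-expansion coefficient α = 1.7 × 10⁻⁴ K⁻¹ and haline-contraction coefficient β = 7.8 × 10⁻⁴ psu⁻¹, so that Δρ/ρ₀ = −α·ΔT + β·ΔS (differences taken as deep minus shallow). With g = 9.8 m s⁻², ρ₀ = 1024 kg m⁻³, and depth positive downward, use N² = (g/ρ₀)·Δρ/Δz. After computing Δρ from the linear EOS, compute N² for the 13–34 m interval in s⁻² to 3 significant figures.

9.44 × 10⁻⁵ s⁻²

ΔT = +4.5 K, ΔS = +1.24 psu (deep − shallow).
Δρ/ρ₀ = −αΔT + βΔS = -7.65 × 10⁻⁴ + 9.672 × 10⁻⁴ = 2.022 × 10⁻⁴, so Δρ ≈ 0.2071 kg m⁻³.
N² = (g/ρ₀)·Δρ/Δz = g·(Δρ/ρ₀)/Δz = 9.8 × 2.022 × 10⁻⁴ / 21 = 9.4360 × 10⁻⁵ s⁻² ≈ 9.44 × 10⁻⁵ s⁻².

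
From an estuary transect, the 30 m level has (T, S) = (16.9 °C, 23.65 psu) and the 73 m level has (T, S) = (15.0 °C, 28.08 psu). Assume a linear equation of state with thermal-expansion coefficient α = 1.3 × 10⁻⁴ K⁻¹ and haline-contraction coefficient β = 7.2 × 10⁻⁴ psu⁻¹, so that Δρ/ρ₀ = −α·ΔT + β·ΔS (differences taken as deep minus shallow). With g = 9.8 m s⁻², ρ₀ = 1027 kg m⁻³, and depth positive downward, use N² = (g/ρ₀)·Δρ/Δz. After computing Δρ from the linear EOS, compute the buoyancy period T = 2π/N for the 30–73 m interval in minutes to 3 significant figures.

ΔT = -1.9 K, ΔS = +4.43 psu (deep − shallow).
Δρ/ρ₀ = −αΔT + βΔS = 2.47 × 10⁻⁴ + 3.1896 × 10⁻³ = 3.4366 × 10⁻³, so Δρ ≈ 3.529 kg m⁻³.
N² = (g/ρ₀)·Δρ/Δz = g·(Δρ/ρ₀)/Δz = 9.8 × 3.4366 × 10⁻³ / 43 = 7.8323 × 10⁻⁴ s⁻².
N = √(7.8323 × 10⁻⁴) = 0.027986 rad s⁻¹ → T = 2π/N = 224.51 s = 3.7418 min ≈ 3.74 min.

3.74 min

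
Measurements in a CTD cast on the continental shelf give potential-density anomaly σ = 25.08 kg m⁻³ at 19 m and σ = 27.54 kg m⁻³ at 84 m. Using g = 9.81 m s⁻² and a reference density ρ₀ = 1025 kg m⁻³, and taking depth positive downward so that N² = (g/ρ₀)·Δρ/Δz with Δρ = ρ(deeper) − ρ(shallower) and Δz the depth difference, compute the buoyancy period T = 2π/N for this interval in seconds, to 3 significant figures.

Δρ = 1027.54 − 1025.08 = 2.46 kg m⁻³ over Δz = 84 − 19 = 65 m.
N² = (9.81/1025) × (2.46/65) = 3.6222 × 10⁻⁴ s⁻².
N = √(3.6222 × 10⁻⁴) = 0.019032 rad s⁻¹, so T = 2π/N = 330.14 s ≈ 330 s.
A positive N² confirms static stability across the interval.

330 s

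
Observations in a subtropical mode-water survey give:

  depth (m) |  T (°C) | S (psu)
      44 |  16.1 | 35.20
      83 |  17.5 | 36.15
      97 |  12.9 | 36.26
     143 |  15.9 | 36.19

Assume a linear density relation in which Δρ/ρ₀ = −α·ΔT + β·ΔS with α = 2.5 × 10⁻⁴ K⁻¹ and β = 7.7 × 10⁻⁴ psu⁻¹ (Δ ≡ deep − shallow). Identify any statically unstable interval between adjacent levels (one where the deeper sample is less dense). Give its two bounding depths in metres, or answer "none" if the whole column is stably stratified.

97–143 m

Evaluate Δρ/ρ₀ = −αΔT + βΔS across each adjacent pair:
  44–83 m: −αΔT+βΔS = −(2.5 × 10⁻⁴)(+1.4)+(7.7 × 10⁻⁴)(+0.95) = 3.8 × 10⁻⁴ → stable
  83–97 m: −αΔT+βΔS = −(2.5 × 10⁻⁴)(-4.6)+(7.7 × 10⁻⁴)(+0.11) = 1.2 × 10⁻³ → stable
  97–143 m: −αΔT+βΔS = −(2.5 × 10⁻⁴)(+3.0)+(7.7 × 10⁻⁴)(-0.07) = -8.0 × 10⁻⁴ → UNSTABLE
The 97–143 m interval has Δρ < 0: lighter water underlies denser water.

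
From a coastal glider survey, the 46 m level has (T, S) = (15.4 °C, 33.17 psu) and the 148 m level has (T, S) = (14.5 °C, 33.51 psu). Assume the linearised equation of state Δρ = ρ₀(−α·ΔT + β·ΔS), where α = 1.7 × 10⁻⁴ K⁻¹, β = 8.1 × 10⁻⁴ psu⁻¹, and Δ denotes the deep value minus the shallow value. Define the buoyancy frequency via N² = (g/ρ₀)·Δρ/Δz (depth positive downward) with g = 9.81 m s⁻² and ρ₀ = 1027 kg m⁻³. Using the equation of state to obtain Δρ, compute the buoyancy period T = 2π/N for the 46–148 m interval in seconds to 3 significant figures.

ΔT = -0.9 K, ΔS = +0.34 psu (deep − shallow).
Δρ/ρ₀ = −αΔT + βΔS = 1.53 × 10⁻⁴ + 2.754 × 10⁻⁴ = 4.284 × 10⁻⁴, so Δρ ≈ 0.4400 kg m⁻³.
N² = (g/ρ₀)·Δρ/Δz = g·(Δρ/ρ₀)/Δz = 9.81 × 4.284 × 10⁻⁴ / 102 = 4.1202 × 10⁻⁵ s⁻².
N = √(4.1202 × 10⁻⁵) = 6.4189 × 10⁻³ rad s⁻¹ → T = 2π/N = 978.86 s ≈ 979 s.

979 s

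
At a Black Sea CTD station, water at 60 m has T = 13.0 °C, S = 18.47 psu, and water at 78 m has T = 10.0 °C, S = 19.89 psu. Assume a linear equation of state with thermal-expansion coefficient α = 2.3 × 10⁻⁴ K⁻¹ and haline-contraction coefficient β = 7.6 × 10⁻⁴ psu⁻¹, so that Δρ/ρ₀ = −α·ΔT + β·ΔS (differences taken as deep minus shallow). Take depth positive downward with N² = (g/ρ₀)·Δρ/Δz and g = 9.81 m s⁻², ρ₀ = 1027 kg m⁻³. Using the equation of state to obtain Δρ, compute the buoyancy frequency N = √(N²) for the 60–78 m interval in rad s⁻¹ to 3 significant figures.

ΔT = -3.0 K, ΔS = +1.42 psu (deep − shallow).
Δρ/ρ₀ = −αΔT + βΔS = 6.90 × 10⁻⁴ + 1.0792 × 10⁻³ = 1.7692 × 10⁻³, so Δρ ≈ 1.817 kg m⁻³.
N² = (g/ρ₀)·Δρ/Δz = g·(Δρ/ρ₀)/Δz = 9.81 × 1.7692 × 10⁻³ / 18 = 9.6421 × 10⁻⁴ s⁻².
N = √(9.6421 × 10⁻⁴) = 0.031052 rad s⁻¹ ≈ 0.0311 rad s⁻¹.

0.0311 rad s⁻¹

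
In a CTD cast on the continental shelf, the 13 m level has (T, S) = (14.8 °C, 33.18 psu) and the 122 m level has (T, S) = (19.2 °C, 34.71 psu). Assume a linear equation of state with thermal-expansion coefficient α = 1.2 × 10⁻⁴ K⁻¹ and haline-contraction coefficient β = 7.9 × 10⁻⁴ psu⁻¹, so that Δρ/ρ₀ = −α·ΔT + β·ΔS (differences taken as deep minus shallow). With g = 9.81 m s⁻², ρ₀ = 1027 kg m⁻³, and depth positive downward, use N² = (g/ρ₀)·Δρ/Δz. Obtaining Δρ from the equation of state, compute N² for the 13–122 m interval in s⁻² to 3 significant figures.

6.13 × 10⁻⁵ s⁻²

ΔT = +4.4 K, ΔS = +1.53 psu (deep − shallow).
Δρ/ρ₀ = −αΔT + βΔS = -5.28 × 10⁻⁴ + 1.2087 × 10⁻³ = 6.807 × 10⁻⁴, so Δρ ≈ 0.6991 kg m⁻³.
N² = (g/ρ₀)·Δρ/Δz = g·(Δρ/ρ₀)/Δz = 9.81 × 6.807 × 10⁻⁴ / 109 = 6.1263 × 10⁻⁵ s⁻² ≈ 6.13 × 10⁻⁵ s⁻².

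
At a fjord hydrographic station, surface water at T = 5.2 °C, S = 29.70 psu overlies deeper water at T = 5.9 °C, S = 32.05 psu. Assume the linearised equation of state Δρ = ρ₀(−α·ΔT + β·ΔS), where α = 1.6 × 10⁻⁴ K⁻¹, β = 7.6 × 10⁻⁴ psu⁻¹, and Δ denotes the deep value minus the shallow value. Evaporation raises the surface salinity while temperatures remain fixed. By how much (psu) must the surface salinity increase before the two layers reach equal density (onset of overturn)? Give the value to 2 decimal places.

Neutral buoyancy requires −α(T_deep − T_surf) + β(S_deep − S_surf′) = 0.
S_surf′ = S_deep − (α/β)·ΔT = 32.05 − (1.6 × 10⁻⁴/7.6 × 10⁻⁴)·(+0.7) = 31.9026 psu.
Increase required: 31.9026 − 29.70 = 2.2026 psu.

2.20 psu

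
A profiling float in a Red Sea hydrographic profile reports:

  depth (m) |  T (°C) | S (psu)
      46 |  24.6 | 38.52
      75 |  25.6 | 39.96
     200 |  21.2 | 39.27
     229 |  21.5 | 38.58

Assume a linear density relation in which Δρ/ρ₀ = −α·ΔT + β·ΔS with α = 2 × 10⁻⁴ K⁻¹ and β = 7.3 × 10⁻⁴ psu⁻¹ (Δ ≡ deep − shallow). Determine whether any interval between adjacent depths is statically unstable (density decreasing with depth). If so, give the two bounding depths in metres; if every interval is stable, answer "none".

Evaluate Δρ/ρ₀ = −αΔT + βΔS across each adjacent pair:
  46–75 m: −αΔT+βΔS = −(2 × 10⁻⁴)(+1.0)+(7.3 × 10⁻⁴)(+1.44) = 8.5 × 10⁻⁴ → stable
  75–200 m: −αΔT+βΔS = −(2 × 10⁻⁴)(-4.4)+(7.3 × 10⁻⁴)(-0.69) = 3.8 × 10⁻⁴ → stable
  200–229 m: −αΔT+βΔS = −(2 × 10⁻⁴)(+0.3)+(7.3 × 10⁻⁴)(-0.69) = -5.6 × 10⁻⁴ → UNSTABLE
The 200–229 m interval has Δρ < 0: lighter water underlies denser water.

200–229 m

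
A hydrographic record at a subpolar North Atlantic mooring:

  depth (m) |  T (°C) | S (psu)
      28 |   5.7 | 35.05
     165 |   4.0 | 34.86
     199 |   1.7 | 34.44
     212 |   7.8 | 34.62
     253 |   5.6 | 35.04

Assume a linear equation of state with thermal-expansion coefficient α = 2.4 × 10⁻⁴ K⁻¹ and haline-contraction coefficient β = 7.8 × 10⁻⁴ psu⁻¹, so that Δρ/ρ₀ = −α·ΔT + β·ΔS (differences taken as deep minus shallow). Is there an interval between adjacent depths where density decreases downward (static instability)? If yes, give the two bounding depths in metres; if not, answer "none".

199–212 m

Evaluate Δρ/ρ₀ = −αΔT + βΔS across each adjacent pair:
  28–165 m: −αΔT+βΔS = −(2.4 × 10⁻⁴)(-1.7)+(7.8 × 10⁻⁴)(-0.19) = 2.6 × 10⁻⁴ → stable
  165–199 m: −αΔT+βΔS = −(2.4 × 10⁻⁴)(-2.3)+(7.8 × 10⁻⁴)(-0.42) = 2.2 × 10⁻⁴ → stable
  199–212 m: −αΔT+βΔS = −(2.4 × 10⁻⁴)(+6.1)+(7.8 × 10⁻⁴)(+0.18) = -1.3 × 10⁻³ → UNSTABLE
  212–253 m: −αΔT+βΔS = −(2.4 × 10⁻⁴)(-2.2)+(7.8 × 10⁻⁴)(+0.42) = 8.6 × 10⁻⁴ → stable
The 199–212 m interval has Δρ < 0: lighter water underlies denser water.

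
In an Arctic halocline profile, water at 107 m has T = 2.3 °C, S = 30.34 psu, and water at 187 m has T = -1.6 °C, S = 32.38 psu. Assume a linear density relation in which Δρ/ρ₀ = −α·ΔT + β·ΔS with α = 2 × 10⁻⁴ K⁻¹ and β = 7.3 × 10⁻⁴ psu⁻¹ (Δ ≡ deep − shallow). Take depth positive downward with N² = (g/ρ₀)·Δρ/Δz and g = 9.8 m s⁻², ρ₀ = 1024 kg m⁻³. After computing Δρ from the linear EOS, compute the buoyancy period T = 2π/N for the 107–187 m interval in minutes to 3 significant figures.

ΔT = -3.9 K, ΔS = +2.04 psu (deep − shallow).
Δρ/ρ₀ = −αΔT + βΔS = 7.80 × 10⁻⁴ + 1.4892 × 10⁻³ = 2.2692 × 10⁻³, so Δρ ≈ 2.324 kg m⁻³.
N² = (g/ρ₀)·Δρ/Δz = g·(Δρ/ρ₀)/Δz = 9.8 × 2.2692 × 10⁻³ / 80 = 2.7798 × 10⁻⁴ s⁻².
N = √(2.7798 × 10⁻⁴) = 0.016673 rad s⁻¹ → T = 2π/N = 376.85 s = 6.2808 min ≈ 6.28 min.

6.28 min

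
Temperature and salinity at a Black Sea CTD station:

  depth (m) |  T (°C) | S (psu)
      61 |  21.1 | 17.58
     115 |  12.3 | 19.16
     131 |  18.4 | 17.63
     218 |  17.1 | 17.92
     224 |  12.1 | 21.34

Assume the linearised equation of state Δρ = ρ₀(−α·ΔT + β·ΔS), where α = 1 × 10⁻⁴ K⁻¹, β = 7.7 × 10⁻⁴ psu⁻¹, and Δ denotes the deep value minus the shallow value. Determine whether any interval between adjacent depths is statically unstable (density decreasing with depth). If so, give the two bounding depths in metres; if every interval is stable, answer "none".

115–131 m

Evaluate Δρ/ρ₀ = −αΔT + βΔS across each adjacent pair:
  61–115 m: −αΔT+βΔS = −(1 × 10⁻⁴)(-8.8)+(7.7 × 10⁻⁴)(+1.58) = 2.1 × 10⁻³ → stable
  115–131 m: −αΔT+βΔS = −(1 × 10⁻⁴)(+6.1)+(7.7 × 10⁻⁴)(-1.53) = -1.8 × 10⁻³ → UNSTABLE
  131–218 m: −αΔT+βΔS = −(1 × 10⁻⁴)(-1.3)+(7.7 × 10⁻⁴)(+0.29) = 3.5 × 10⁻⁴ → stable
  218–224 m: −αΔT+βΔS = −(1 × 10⁻⁴)(-5.0)+(7.7 × 10⁻⁴)(+3.42) = 3.1 × 10⁻³ → stable
The 115–131 m interval has Δρ < 0: lighter water underlies denser water.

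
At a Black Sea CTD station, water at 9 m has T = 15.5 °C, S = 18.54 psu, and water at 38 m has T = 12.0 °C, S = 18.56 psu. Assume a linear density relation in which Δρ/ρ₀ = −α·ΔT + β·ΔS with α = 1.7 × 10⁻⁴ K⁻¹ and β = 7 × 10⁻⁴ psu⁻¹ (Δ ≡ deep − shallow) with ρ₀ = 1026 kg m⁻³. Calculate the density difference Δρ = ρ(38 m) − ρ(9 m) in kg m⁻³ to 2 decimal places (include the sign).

+0.62 kg m⁻³

ΔT = -3.5 K, ΔS = +0.02 psu (deep − shallow).
Δρ/ρ₀ = −(1.7 × 10⁻⁴)(-3.5) + (7 × 10⁻⁴)(+0.02) = 6.09 × 10⁻⁴.
Δρ = 1026 × (6.09 × 10⁻⁴) = +0.62 kg m⁻³.
Positive Δρ: denser below, stable.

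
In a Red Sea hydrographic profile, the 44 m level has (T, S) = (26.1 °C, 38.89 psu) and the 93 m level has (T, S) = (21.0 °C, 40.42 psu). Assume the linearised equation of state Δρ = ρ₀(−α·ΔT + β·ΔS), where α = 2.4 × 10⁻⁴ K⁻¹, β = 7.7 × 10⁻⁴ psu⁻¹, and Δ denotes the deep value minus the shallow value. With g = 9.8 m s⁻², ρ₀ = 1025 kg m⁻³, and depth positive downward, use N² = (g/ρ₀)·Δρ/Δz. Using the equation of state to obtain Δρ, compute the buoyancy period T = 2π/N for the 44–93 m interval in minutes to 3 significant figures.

ΔT = -5.1 K, ΔS = +1.53 psu (deep − shallow).
Δρ/ρ₀ = −αΔT + βΔS = 1.224 × 10⁻³ + 1.1781 × 10⁻³ = 2.4021 × 10⁻³, so Δρ ≈ 2.462 kg m⁻³.
N² = (g/ρ₀)·Δρ/Δz = g·(Δρ/ρ₀)/Δz = 9.8 × 2.4021 × 10⁻³ / 49 = 4.8042 × 10⁻⁴ s⁻².
N = √(4.8042 × 10⁻⁴) = 0.021918 rad s⁻¹ → T = 2π/N = 286.67 s = 4.7778 min ≈ 4.78 min.

4.78 min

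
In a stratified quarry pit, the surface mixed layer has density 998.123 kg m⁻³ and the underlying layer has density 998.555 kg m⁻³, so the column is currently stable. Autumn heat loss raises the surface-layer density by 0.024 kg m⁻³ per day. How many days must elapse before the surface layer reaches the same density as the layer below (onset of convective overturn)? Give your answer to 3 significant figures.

Density deficit of the surface layer: 998.555 − 998.123 = 0.432 kg m⁻³.
Required change = 0.432 / 0.024 = 18.0 days.

18.0 days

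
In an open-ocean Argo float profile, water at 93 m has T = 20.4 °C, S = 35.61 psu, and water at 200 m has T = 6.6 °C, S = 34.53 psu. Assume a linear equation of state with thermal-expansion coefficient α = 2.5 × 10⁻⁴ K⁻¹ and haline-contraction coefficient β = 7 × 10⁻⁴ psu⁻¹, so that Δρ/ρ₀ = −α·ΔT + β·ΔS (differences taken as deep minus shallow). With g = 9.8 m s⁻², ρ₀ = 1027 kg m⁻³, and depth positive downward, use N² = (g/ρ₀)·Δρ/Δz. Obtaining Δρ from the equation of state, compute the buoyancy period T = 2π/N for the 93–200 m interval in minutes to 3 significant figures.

ΔT = -13.8 K, ΔS = -1.08 psu (deep − shallow).
Δρ/ρ₀ = −αΔT + βΔS = 3.45 × 10⁻³ − 7.56 × 10⁻⁴ = 2.694 × 10⁻³, so Δρ ≈ 2.767 kg m⁻³.
N² = (g/ρ₀)·Δρ/Δz = g·(Δρ/ρ₀)/Δz = 9.8 × 2.694 × 10⁻³ / 107 = 2.4674 × 10⁻⁴ s⁻².
N = √(2.4674 × 10⁻⁴) = 0.015708 rad s⁻¹ → T = 2π/N = 400.00 s = 6.6667 min ≈ 6.67 min.

6.67 min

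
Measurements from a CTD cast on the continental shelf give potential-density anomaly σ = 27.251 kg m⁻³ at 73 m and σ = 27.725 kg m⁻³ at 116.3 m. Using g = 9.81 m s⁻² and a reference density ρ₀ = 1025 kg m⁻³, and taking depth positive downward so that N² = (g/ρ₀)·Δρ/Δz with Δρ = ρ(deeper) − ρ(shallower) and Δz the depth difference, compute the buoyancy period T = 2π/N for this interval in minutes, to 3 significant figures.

Δρ = 1027.725 − 1027.251 = 0.474 kg m⁻³ over Δz = 116.3 − 73 = 43.3 m.
N² = (9.81/1025) × (0.474/43.3) = 1.0477 × 10⁻⁴ s⁻².
N = √(1.0477 × 10⁻⁴) = 0.010236 rad s⁻¹, so T = 2π/N = 613.83 s = 10.231 min ≈ 10.2 min.
N² > 0, so the interval is statically stable.

10.2 min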